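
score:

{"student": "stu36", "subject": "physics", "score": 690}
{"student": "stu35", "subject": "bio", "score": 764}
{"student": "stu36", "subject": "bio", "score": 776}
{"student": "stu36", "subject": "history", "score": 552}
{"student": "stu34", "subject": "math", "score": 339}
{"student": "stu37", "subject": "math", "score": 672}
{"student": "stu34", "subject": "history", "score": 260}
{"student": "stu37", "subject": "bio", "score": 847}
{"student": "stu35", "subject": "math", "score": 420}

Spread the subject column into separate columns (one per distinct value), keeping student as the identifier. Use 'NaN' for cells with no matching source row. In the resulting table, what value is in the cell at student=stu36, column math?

No long-format row has student=stu36 and subject=math, so the cell is NaN.

NaN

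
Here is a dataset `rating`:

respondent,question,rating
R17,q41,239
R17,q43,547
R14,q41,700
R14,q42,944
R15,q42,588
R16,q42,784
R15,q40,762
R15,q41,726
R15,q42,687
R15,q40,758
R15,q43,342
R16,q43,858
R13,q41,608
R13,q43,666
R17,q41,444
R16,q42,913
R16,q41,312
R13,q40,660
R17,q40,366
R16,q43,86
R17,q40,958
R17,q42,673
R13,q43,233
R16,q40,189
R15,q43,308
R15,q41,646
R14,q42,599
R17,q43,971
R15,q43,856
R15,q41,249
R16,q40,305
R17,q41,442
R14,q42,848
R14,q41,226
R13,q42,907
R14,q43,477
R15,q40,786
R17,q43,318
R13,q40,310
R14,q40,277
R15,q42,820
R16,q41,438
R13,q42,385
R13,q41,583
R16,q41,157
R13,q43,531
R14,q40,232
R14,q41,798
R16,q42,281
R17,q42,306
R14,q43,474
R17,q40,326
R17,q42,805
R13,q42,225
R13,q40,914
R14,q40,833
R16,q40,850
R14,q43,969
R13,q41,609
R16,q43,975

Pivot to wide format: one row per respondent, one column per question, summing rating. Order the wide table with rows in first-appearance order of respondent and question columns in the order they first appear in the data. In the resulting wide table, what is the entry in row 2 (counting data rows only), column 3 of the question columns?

2391

With rows in first-appearance order of respondent, row 2 is respondent=R14. question columns in first-appearance order: q41, q43, q42, q40; column 3 is q42.
Long rows with respondent=R14, question=q42: 944 + 599 + 848 = 2391.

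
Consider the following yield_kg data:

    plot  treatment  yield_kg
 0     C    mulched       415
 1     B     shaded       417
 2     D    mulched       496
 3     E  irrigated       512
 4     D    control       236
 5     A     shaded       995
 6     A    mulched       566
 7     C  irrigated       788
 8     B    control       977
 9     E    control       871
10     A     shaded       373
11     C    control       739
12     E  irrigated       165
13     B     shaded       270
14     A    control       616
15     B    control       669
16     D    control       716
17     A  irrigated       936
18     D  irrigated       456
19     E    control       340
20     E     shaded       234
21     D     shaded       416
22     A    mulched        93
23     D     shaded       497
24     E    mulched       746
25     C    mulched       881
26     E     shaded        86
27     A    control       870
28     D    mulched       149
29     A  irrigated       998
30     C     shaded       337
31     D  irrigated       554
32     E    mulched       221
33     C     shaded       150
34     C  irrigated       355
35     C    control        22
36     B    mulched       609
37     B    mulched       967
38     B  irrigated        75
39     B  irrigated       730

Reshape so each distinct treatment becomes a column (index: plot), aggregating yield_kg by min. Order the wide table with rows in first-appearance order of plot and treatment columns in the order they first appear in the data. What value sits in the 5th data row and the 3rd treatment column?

936

With rows in first-appearance order of plot, row 5 is plot=A. treatment columns in first-appearance order: mulched, shaded, irrigated, control; column 3 is irrigated.
Long rows with plot=A, treatment=irrigated: min(936, 998) = 936.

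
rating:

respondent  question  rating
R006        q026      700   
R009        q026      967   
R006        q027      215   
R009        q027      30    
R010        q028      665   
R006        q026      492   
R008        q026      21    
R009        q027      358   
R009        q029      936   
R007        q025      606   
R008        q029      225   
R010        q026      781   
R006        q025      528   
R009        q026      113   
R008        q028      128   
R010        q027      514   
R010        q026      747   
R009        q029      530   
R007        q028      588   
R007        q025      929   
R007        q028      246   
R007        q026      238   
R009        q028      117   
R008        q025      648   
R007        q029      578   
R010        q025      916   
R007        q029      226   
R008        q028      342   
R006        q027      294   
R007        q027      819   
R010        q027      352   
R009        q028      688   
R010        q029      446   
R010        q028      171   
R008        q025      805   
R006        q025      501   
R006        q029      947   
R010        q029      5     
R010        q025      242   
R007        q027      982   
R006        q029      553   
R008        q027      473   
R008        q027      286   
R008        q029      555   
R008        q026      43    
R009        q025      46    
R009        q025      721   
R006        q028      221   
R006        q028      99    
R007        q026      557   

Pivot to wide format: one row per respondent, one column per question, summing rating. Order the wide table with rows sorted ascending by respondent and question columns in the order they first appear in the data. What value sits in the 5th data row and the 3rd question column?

With rows sorted ascending by respondent, row 5 is respondent=R010. question columns in first-appearance order: q026, q027, q028, q029, q025; column 3 is q028.
Long rows with respondent=R010, question=q028: 665 + 171 = 836.

836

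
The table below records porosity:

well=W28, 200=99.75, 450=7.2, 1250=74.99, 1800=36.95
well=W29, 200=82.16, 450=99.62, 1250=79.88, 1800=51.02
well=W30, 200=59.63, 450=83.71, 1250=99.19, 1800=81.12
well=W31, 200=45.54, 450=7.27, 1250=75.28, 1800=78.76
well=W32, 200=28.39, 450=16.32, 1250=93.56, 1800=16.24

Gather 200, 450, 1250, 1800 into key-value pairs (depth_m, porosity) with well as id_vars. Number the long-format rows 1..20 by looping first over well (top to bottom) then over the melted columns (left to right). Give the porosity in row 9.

20 rows total (5 × 4). Row 9: index ⌊(9-1)/4⌋ = 2 into well → W30; (9-1) mod 4 = 0 into the melted columns → 200.
So row 9 is (W30, 200, 59.63); porosity = 59.63.

59.63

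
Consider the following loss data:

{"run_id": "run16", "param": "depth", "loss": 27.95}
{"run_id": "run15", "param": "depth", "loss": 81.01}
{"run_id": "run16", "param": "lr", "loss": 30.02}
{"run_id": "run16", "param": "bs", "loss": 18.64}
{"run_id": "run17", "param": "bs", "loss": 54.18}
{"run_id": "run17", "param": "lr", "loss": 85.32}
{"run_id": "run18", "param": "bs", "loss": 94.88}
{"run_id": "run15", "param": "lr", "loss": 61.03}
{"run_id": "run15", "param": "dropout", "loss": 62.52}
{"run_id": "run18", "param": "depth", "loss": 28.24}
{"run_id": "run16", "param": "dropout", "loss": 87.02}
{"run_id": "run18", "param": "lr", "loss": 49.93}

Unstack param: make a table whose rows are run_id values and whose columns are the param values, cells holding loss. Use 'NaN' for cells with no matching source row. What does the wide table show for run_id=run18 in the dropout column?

NaN

No long-format row has run_id=run18 and param=dropout, so the cell is NaN.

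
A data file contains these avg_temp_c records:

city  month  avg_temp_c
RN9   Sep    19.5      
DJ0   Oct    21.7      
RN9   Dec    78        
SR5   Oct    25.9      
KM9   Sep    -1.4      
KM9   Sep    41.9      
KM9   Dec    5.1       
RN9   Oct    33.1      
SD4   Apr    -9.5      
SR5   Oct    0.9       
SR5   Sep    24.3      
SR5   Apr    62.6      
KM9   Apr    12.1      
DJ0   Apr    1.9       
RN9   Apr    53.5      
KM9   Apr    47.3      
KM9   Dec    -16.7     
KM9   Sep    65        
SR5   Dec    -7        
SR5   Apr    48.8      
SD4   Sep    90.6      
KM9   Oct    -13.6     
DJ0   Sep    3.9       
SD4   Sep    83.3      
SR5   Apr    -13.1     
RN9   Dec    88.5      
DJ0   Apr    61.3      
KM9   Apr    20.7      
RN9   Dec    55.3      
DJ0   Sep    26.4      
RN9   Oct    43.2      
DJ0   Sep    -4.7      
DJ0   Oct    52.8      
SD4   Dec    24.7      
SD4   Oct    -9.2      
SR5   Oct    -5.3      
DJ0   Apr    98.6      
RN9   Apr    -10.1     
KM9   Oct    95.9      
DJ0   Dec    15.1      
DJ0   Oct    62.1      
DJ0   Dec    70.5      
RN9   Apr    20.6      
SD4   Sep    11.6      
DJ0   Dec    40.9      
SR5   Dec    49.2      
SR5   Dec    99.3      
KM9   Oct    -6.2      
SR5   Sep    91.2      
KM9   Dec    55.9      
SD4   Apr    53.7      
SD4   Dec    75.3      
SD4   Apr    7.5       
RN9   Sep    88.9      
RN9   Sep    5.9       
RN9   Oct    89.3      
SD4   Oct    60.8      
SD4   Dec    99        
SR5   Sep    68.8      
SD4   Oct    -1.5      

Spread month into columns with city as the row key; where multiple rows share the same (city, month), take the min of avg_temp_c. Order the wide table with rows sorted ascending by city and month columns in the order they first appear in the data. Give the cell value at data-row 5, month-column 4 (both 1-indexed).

With rows sorted ascending by city, row 5 is city=SR5. month columns in first-appearance order: Sep, Oct, Dec, Apr; column 4 is Apr.
Long rows with city=SR5, month=Apr: min(62.6, 48.8, -13.1) = -13.1.

-13.1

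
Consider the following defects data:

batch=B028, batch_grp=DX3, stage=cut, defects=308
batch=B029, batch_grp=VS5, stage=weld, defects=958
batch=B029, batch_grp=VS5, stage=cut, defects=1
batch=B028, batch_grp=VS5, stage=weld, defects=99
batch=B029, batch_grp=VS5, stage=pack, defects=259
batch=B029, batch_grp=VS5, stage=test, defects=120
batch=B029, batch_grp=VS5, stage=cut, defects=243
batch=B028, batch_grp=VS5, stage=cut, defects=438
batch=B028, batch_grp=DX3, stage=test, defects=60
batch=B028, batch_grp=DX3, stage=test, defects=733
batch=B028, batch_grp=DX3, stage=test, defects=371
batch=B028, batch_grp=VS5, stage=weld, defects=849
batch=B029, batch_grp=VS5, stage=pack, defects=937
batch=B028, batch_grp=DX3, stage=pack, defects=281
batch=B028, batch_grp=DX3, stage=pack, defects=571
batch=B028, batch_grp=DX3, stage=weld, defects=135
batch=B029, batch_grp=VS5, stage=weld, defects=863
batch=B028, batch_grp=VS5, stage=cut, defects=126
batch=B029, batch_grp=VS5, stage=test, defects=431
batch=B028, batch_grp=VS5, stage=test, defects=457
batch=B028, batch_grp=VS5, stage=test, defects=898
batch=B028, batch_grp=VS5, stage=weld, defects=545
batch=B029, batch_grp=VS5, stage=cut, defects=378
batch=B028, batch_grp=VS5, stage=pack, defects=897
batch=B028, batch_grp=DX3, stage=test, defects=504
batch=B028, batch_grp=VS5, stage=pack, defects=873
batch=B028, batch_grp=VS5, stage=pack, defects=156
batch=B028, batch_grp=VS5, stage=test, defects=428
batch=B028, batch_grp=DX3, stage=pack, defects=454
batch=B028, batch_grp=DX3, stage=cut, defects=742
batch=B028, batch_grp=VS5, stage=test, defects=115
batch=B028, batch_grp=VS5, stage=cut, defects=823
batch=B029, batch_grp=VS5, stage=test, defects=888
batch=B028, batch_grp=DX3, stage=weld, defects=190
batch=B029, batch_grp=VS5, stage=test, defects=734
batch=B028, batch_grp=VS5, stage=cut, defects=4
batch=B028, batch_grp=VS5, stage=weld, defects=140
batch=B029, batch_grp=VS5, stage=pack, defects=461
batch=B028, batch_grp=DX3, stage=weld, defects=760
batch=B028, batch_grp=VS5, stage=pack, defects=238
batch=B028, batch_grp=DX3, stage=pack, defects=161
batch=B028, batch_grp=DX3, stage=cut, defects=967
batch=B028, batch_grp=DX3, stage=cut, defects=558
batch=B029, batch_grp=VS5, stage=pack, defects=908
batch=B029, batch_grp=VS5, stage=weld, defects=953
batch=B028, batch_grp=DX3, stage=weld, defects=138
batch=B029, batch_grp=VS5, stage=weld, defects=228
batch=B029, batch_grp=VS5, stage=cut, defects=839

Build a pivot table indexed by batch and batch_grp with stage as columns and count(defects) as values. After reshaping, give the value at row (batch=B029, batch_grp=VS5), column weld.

Rows with batch=B029, batch_grp=VS5 and stage=weld: defects values are 958, 863, 953, 228.
4 rows match — count = 4.

4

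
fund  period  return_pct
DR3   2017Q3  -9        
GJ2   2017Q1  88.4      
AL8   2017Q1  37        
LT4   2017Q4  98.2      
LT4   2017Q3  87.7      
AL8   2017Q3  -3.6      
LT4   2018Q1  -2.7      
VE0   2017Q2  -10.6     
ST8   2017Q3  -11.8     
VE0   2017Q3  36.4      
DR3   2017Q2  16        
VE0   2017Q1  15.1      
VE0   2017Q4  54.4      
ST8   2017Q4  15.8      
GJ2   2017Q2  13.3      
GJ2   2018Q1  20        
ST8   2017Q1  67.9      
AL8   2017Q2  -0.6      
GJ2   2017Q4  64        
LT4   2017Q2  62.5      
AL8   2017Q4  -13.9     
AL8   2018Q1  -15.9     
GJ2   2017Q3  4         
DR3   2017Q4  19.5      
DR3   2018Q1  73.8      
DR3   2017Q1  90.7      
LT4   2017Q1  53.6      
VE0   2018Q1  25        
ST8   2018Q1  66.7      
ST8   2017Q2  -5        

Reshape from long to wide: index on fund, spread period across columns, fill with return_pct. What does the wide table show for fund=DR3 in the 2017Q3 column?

-9

Wide layout: rows indexed by fund, columns are the 5 distinct period values (2017Q3, 2017Q1, 2017Q4, 2018Q1, 2017Q2).
Cell (fund=DR3, period=2017Q3) draws from the long row where fund=DR3 and period=2017Q3, which has return_pct=-9.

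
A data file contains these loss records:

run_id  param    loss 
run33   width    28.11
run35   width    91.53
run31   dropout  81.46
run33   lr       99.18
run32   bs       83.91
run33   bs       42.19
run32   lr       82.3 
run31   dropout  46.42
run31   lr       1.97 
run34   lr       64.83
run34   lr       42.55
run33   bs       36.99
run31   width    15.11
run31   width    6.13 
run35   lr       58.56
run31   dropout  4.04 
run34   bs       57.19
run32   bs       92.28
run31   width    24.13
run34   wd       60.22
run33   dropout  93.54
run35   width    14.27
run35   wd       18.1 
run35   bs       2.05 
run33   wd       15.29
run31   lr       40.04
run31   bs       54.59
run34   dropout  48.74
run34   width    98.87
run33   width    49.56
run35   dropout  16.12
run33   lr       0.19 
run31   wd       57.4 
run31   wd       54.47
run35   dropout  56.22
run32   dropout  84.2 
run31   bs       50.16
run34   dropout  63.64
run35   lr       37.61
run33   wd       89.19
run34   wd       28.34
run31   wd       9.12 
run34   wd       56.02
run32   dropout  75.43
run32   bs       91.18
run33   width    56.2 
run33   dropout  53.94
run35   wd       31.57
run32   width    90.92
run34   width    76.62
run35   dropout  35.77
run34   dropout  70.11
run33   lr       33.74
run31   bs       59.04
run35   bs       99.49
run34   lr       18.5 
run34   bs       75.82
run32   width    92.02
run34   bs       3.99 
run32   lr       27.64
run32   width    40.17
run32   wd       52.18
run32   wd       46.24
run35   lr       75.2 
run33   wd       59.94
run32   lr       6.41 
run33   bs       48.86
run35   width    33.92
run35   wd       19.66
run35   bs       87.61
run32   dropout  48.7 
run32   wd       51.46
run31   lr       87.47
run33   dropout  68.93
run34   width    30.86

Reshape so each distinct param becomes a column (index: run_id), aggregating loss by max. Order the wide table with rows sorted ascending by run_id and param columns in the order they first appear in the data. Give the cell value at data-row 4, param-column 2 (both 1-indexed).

70.11

With rows sorted ascending by run_id, row 4 is run_id=run34. param columns in first-appearance order: width, dropout, lr, bs, wd; column 2 is dropout.
Long rows with run_id=run34, param=dropout: max(48.74, 63.64, 70.11) = 70.11.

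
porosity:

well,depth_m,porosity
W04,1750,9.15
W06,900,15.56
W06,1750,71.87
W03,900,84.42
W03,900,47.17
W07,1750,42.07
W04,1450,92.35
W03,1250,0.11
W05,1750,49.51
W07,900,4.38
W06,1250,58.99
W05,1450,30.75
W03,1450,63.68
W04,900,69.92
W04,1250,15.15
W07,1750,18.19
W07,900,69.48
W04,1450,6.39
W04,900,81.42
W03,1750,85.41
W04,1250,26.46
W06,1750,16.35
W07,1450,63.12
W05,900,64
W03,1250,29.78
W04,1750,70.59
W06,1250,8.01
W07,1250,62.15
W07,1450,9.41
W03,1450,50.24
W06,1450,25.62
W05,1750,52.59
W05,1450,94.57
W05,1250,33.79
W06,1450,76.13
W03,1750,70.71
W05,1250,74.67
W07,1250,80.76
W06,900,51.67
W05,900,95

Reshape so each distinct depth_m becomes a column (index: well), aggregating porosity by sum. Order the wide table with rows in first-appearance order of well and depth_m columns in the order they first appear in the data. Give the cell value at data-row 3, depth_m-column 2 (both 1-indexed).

131.59

With rows in first-appearance order of well, row 3 is well=W03. depth_m columns in first-appearance order: 1750, 900, 1450, 1250; column 2 is 900.
Long rows with well=W03, depth_m=900: 84.42 + 47.17 = 131.59.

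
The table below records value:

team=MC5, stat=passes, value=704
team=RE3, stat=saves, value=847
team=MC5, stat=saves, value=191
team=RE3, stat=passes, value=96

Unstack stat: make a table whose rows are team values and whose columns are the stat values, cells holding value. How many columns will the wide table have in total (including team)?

3

1 column for team plus 2 distinct stat values → 3 columns.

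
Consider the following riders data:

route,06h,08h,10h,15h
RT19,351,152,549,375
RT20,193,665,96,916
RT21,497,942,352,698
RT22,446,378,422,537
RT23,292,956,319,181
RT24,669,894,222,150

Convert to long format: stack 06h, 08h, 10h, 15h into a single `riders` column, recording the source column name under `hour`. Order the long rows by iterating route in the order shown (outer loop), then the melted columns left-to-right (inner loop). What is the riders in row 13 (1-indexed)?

446

24 rows total (6 × 4). Row 13: index ⌊(13-1)/4⌋ = 3 into route → RT22; (13-1) mod 4 = 0 into the melted columns → 06h.
So row 13 is (RT22, 06h, 446); riders = 446.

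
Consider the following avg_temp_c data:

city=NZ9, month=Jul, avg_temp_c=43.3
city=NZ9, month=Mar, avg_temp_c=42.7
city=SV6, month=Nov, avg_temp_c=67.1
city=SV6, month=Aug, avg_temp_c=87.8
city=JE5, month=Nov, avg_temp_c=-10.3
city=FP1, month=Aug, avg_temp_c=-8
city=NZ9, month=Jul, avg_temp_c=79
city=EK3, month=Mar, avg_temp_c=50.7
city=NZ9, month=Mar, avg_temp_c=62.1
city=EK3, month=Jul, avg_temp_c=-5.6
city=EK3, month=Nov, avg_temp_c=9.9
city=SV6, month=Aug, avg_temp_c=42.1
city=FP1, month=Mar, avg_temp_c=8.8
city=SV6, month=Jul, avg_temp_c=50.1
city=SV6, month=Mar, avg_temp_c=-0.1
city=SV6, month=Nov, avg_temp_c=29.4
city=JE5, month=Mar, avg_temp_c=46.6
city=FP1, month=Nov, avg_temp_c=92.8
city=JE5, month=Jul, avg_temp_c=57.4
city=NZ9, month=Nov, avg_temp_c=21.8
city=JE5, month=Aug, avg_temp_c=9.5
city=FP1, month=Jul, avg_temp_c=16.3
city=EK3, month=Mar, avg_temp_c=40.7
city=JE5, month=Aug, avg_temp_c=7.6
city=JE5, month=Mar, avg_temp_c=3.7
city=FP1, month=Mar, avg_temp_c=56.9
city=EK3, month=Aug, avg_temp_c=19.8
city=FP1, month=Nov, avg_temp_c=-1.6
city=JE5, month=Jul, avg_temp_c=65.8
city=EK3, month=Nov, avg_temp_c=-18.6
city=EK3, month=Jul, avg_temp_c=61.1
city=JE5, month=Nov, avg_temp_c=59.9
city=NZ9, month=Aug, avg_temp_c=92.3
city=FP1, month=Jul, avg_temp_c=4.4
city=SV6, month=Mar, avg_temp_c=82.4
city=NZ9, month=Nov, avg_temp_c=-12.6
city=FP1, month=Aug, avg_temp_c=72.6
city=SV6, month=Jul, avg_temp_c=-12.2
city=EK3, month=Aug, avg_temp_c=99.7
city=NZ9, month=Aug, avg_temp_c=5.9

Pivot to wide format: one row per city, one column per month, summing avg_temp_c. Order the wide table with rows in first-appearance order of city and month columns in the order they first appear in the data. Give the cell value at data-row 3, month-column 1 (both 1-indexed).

With rows in first-appearance order of city, row 3 is city=JE5. month columns in first-appearance order: Jul, Mar, Nov, Aug; column 1 is Jul.
Long rows with city=JE5, month=Jul: 57.4 + 65.8 = 123.2.

123.2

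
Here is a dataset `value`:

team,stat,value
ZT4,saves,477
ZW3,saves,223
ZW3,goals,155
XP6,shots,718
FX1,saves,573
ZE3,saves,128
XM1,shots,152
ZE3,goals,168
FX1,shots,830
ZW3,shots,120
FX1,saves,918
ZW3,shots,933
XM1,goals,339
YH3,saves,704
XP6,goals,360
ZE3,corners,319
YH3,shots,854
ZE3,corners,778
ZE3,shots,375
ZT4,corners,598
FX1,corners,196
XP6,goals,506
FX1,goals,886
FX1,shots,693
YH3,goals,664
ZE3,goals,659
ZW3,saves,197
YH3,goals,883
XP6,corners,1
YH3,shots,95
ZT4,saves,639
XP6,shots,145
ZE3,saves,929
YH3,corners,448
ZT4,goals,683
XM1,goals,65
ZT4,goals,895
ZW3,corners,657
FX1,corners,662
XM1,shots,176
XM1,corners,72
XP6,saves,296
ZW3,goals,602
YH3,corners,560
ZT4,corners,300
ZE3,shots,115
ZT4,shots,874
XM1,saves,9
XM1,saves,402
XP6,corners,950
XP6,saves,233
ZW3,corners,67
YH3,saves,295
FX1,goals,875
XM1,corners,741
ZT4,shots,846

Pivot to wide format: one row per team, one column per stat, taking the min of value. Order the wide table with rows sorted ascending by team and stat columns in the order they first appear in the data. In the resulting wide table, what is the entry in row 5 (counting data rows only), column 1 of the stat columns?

128

With rows sorted ascending by team, row 5 is team=ZE3. stat columns in first-appearance order: saves, goals, shots, corners; column 1 is saves.
Long rows with team=ZE3, stat=saves: min(128, 929) = 128.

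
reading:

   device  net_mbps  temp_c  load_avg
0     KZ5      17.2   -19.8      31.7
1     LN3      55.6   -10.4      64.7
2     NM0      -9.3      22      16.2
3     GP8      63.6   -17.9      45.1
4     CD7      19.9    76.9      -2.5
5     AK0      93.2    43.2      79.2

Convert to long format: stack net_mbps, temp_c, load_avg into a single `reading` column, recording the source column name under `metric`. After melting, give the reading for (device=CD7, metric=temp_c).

76.9

Unpivoting turns each (device, wide-column) pair into one long row.
The wide cell at row CD7, column temp_c holds 76.9, so the long row (CD7, temp_c) has reading=76.9.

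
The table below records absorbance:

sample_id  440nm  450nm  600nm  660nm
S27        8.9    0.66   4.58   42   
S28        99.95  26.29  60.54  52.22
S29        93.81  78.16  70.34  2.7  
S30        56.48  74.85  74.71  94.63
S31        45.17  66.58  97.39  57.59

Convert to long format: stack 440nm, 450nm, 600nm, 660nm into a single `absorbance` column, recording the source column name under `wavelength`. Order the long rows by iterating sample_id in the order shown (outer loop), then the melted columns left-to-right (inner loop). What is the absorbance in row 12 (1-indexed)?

20 rows total (5 × 4). Row 12: index ⌊(12-1)/4⌋ = 2 into sample_id → S29; (12-1) mod 4 = 3 into the melted columns → 660nm.
So row 12 is (S29, 660nm, 2.7); absorbance = 2.7.

2.7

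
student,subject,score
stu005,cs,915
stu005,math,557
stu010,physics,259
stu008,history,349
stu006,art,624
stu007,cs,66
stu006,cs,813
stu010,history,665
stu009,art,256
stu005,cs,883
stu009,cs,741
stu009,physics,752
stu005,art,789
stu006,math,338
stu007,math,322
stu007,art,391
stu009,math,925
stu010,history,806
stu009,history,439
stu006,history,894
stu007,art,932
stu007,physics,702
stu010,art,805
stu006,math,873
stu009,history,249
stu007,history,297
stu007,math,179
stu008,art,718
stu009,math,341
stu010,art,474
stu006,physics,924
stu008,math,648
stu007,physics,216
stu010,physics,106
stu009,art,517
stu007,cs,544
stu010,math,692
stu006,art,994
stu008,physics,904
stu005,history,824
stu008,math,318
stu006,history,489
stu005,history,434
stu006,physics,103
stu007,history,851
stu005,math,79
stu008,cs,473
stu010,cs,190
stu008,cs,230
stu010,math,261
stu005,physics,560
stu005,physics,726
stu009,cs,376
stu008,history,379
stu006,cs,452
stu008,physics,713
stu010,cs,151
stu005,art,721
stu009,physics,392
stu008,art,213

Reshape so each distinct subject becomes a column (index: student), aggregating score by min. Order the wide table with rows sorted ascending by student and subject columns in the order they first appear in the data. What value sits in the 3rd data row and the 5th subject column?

391

With rows sorted ascending by student, row 3 is student=stu007. subject columns in first-appearance order: cs, math, physics, history, art; column 5 is art.
Long rows with student=stu007, subject=art: min(391, 932) = 391.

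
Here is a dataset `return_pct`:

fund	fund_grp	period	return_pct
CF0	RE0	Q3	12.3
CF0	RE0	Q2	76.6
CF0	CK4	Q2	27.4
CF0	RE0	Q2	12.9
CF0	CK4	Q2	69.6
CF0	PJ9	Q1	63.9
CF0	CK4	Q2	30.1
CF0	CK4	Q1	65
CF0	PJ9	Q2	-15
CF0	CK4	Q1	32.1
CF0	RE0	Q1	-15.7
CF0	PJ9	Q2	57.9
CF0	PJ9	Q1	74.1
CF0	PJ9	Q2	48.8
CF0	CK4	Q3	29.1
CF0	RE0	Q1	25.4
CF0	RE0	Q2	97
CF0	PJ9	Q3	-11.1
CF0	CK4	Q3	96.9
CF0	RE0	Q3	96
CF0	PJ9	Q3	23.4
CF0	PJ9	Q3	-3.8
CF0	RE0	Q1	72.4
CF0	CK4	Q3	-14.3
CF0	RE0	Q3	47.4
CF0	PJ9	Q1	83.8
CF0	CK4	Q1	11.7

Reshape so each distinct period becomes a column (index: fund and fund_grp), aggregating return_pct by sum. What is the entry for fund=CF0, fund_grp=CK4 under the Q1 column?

108.8

Rows with fund=CF0, fund_grp=CK4 and period=Q1: return_pct values are 65, 32.1, 11.7.
65 + 32.1 + 11.7 = 108.8.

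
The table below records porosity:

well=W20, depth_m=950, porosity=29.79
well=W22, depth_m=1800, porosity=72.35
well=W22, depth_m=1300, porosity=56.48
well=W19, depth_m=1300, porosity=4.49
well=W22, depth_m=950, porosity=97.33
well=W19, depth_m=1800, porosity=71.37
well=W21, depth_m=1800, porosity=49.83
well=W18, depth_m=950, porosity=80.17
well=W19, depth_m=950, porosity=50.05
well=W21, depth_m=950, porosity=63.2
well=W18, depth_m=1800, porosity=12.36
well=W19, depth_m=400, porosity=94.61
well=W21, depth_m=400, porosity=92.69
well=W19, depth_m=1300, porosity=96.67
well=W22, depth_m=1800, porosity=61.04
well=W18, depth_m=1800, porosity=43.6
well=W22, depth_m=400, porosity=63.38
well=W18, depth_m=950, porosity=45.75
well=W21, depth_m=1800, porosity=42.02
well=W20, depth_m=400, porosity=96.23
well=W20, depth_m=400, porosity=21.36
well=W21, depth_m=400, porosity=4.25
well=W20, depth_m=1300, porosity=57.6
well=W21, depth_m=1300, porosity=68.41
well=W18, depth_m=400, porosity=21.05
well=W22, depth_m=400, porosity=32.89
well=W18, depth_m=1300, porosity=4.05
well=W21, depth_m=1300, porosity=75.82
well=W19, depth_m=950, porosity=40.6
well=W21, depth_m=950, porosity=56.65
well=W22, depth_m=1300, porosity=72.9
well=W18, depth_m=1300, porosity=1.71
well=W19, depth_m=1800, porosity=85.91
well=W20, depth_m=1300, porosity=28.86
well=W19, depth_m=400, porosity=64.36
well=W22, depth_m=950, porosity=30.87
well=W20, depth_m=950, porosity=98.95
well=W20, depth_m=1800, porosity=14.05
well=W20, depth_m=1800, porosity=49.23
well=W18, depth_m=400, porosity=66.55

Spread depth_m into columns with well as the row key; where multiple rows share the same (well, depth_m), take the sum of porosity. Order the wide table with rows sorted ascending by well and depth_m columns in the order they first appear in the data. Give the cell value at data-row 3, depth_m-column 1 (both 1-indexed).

With rows sorted ascending by well, row 3 is well=W20. depth_m columns in first-appearance order: 950, 1800, 1300, 400; column 1 is 950.
Long rows with well=W20, depth_m=950: 29.79 + 98.95 = 128.74.

128.74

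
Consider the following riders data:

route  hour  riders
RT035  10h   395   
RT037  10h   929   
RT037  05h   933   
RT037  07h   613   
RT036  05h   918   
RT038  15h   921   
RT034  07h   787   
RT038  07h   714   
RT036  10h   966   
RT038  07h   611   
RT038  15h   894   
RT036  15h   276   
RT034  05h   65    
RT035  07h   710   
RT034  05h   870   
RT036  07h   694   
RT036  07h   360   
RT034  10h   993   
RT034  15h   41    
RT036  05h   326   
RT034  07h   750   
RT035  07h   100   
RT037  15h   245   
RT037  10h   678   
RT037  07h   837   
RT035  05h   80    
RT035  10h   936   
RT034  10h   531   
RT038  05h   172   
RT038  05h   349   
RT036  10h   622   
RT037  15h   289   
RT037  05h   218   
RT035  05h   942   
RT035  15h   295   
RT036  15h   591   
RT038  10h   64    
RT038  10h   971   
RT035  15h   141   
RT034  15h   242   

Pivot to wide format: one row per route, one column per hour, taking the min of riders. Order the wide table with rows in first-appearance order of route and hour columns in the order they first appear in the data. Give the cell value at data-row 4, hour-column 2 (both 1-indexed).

With rows in first-appearance order of route, row 4 is route=RT038. hour columns in first-appearance order: 10h, 05h, 07h, 15h; column 2 is 05h.
Long rows with route=RT038, hour=05h: min(172, 349) = 172.

172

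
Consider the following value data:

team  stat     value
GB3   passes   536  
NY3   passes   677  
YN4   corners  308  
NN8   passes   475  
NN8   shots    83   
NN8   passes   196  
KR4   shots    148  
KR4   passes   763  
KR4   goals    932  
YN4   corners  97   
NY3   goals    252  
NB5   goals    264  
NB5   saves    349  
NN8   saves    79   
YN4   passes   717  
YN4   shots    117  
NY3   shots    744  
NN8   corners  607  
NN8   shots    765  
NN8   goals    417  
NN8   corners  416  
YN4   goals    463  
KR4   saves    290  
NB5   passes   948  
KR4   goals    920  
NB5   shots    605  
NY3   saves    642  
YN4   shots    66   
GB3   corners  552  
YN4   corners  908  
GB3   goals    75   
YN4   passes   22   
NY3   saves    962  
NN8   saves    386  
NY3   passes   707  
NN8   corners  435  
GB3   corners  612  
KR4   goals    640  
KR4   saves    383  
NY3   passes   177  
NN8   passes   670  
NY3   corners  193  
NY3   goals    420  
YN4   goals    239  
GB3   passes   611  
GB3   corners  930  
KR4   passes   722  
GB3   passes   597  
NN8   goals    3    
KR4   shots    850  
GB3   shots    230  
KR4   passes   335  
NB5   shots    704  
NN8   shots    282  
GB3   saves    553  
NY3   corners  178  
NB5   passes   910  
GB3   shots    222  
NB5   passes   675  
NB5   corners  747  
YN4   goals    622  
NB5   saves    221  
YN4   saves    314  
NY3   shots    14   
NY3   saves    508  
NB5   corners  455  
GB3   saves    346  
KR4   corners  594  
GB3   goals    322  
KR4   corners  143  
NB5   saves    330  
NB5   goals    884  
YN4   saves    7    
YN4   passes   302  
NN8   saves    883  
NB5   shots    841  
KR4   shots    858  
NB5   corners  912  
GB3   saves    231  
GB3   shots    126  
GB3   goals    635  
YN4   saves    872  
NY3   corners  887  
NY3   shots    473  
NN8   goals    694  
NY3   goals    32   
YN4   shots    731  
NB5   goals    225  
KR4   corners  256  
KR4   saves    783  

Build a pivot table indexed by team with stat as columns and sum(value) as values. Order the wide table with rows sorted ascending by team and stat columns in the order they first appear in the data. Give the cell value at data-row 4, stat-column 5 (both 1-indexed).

With rows sorted ascending by team, row 4 is team=NN8. stat columns in first-appearance order: passes, corners, shots, goals, saves; column 5 is saves.
Long rows with team=NN8, stat=saves: 79 + 386 + 883 = 1348.

1348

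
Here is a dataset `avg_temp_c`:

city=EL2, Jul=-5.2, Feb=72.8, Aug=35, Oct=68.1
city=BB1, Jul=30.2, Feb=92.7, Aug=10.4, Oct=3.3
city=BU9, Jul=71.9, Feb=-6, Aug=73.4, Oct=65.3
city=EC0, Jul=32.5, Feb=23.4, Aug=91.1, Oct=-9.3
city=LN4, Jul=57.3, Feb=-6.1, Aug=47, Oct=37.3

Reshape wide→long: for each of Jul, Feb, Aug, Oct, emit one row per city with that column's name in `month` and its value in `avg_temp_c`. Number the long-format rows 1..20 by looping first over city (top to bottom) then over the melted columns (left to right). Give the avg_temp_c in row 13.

20 rows total (5 × 4). Row 13: index ⌊(13-1)/4⌋ = 3 into city → EC0; (13-1) mod 4 = 0 into the melted columns → Jul.
So row 13 is (EC0, Jul, 32.5); avg_temp_c = 32.5.

32.5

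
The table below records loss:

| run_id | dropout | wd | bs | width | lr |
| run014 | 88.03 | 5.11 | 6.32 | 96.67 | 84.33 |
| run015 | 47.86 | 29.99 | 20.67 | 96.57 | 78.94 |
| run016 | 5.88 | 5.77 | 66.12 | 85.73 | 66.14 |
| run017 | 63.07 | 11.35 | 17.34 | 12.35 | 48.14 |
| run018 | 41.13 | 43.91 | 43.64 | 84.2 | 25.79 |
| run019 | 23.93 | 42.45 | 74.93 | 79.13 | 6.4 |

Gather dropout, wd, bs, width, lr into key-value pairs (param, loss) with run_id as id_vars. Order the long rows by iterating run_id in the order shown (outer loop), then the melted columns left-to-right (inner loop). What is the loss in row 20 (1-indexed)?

30 rows total (6 × 5). Row 20: index ⌊(20-1)/5⌋ = 3 into run_id → run017; (20-1) mod 5 = 4 into the melted columns → lr.
So row 20 is (run017, lr, 48.14); loss = 48.14.

48.14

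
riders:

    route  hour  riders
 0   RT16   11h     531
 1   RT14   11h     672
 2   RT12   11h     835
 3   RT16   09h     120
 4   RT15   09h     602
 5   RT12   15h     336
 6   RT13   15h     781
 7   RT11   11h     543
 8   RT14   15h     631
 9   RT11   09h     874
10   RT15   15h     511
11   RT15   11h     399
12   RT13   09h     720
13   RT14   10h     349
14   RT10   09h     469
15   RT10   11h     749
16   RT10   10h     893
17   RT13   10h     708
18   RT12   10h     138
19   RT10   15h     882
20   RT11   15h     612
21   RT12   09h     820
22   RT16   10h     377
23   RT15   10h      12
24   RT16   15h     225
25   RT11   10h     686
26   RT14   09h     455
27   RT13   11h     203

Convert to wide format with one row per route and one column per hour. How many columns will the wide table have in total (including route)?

5

1 column for route plus 4 distinct hour values → 5 columns.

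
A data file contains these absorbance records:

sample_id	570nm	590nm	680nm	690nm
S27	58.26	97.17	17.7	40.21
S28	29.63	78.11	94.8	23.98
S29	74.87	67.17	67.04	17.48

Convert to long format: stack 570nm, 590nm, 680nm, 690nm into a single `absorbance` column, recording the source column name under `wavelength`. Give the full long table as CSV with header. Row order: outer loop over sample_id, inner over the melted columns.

sample_id,wavelength,absorbance
S27,570nm,58.26
S27,590nm,97.17
S27,680nm,17.7
S27,690nm,40.21
S28,570nm,29.63
S28,590nm,78.11
S28,680nm,94.8
S28,690nm,23.98
S29,570nm,74.87
S29,590nm,67.17
S29,680nm,67.04
S29,690nm,17.48

Each (sample_id, column) pair becomes one row: 3 × 4 = 12 rows.
For example, (S27, 570nm) → absorbance=58.26.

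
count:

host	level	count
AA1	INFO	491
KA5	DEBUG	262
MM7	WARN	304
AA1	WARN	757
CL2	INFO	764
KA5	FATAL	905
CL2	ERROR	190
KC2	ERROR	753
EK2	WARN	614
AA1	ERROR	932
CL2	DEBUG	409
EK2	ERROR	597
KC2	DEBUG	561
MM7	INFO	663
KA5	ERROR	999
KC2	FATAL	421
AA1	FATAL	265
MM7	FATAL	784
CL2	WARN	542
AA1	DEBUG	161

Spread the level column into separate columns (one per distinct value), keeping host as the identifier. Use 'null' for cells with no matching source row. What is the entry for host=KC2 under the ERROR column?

753

The long row with host=KC2, level=ERROR has count=753.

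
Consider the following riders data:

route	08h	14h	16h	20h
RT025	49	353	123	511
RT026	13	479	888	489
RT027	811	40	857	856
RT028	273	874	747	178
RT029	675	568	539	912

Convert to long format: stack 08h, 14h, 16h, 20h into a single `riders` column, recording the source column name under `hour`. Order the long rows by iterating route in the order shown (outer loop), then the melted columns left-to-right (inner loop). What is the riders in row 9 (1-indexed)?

20 rows total (5 × 4). Row 9: index ⌊(9-1)/4⌋ = 2 into route → RT027; (9-1) mod 4 = 0 into the melted columns → 08h.
So row 9 is (RT027, 08h, 811); riders = 811.

811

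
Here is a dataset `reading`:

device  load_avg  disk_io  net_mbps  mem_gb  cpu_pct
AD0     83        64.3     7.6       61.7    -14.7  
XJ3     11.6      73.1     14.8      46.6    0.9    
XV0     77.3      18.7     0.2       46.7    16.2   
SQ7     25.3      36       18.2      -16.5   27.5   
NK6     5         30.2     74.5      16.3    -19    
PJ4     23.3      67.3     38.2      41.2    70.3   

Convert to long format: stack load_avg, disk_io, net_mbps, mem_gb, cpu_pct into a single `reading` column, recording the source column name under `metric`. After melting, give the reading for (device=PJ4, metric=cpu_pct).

70.3

Unpivoting turns each (device, wide-column) pair into one long row.
The wide cell at row PJ4, column cpu_pct holds 70.3, so the long row (PJ4, cpu_pct) has reading=70.3.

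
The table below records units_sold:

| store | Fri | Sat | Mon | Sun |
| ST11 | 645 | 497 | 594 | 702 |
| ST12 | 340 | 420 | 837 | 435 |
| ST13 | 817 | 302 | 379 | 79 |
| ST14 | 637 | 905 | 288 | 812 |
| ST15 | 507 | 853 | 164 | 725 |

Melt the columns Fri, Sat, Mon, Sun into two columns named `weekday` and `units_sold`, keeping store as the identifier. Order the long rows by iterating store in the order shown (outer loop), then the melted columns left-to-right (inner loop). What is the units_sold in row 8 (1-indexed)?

435

20 rows total (5 × 4). Row 8: index ⌊(8-1)/4⌋ = 1 into store → ST12; (8-1) mod 4 = 3 into the melted columns → Sun.
So row 8 is (ST12, Sun, 435); units_sold = 435.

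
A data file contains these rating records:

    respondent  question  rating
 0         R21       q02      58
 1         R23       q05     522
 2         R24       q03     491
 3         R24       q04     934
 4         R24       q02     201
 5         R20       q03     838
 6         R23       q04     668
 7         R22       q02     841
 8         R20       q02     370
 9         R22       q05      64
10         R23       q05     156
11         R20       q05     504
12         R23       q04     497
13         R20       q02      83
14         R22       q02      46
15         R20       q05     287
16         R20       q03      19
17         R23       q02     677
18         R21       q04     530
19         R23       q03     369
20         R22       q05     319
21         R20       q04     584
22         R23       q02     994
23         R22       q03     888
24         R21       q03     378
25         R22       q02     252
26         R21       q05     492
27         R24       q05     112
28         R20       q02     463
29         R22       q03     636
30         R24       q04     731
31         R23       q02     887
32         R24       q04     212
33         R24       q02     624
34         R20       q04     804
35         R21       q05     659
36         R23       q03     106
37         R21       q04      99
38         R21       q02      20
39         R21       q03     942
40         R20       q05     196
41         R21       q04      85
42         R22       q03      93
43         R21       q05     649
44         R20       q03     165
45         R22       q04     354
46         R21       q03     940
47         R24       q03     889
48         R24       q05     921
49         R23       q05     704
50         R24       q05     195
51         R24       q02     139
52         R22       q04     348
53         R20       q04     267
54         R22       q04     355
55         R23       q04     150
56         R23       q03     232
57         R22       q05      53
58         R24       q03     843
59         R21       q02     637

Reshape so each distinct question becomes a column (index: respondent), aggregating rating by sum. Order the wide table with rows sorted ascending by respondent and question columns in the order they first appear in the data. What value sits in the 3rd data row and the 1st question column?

With rows sorted ascending by respondent, row 3 is respondent=R22. question columns in first-appearance order: q02, q05, q03, q04; column 1 is q02.
Long rows with respondent=R22, question=q02: 841 + 46 + 252 = 1139.

1139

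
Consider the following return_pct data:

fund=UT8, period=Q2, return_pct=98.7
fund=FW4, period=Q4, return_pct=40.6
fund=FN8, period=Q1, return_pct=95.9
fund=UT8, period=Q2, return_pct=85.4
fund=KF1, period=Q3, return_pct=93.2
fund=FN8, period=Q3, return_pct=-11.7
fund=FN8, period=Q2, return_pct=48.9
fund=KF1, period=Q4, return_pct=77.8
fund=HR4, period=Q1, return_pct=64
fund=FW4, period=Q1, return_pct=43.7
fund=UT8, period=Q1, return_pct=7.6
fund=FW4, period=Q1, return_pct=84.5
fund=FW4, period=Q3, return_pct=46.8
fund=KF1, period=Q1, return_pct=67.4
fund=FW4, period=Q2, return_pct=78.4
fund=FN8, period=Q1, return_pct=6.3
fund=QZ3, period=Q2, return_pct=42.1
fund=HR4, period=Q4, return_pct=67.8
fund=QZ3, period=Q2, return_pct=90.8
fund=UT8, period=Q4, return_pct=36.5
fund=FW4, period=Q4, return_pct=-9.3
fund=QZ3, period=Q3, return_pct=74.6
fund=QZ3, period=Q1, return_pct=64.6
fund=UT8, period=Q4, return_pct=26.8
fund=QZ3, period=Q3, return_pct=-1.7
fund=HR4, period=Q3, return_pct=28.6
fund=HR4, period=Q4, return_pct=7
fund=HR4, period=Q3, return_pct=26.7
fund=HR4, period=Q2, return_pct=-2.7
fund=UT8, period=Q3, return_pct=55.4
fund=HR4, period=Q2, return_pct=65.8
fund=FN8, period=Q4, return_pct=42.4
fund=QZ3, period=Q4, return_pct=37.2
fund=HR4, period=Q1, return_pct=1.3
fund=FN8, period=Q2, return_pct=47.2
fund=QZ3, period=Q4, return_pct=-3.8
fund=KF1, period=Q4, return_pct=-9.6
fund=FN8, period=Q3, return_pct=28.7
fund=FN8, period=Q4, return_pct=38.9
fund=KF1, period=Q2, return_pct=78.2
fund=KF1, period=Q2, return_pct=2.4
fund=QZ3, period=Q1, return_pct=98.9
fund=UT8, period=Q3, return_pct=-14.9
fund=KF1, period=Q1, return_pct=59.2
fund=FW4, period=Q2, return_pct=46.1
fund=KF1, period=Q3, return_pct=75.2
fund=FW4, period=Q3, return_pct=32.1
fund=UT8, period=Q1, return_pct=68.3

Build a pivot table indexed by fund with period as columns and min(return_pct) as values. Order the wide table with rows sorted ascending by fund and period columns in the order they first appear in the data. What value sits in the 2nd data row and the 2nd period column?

-9.3

With rows sorted ascending by fund, row 2 is fund=FW4. period columns in first-appearance order: Q2, Q4, Q1, Q3; column 2 is Q4.
Long rows with fund=FW4, period=Q4: min(40.6, -9.3) = -9.3.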